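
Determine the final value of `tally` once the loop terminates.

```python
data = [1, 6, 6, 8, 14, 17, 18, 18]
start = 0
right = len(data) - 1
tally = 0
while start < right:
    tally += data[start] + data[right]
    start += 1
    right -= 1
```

Let's trace through this code step by step.

Initialize: data = [1, 6, 6, 8, 14, 17, 18, 18]
Initialize: start = 0
Initialize: right = 7
Initialize: tally = 0
Entering loop: while start < right:
After iteration 1: start = 1, right = 6, tally = 19
After iteration 2: start = 2, right = 5, tally = 43
After iteration 3: start = 3, right = 4, tally = 66
After iteration 4: start = 4, right = 3, tally = 88
Loop ends.

Final answer: 88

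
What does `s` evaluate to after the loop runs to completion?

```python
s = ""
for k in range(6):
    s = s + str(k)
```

Let's trace through this code step by step.

Initialize: s = ''
Entering loop: for k in range(6):
After iteration 1: k = 0, s = '0'
After iteration 2: k = 1, s = '01'
After iteration 3: k = 2, s = '012'
After iteration 4: k = 3, s = '0123'
After iteration 5: k = 4, s = '01234'
After iteration 6: k = 5, s = '012345'
Loop ends.

Final answer: '012345'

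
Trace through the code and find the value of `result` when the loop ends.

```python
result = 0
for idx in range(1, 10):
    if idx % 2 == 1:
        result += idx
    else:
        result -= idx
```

Let's trace through this code step by step.

Initialize: result = 0
Entering loop: for idx in range(1, 10):
After iteration 1: idx = 1, result = 1
After iteration 2: idx = 2, result = -1
After iteration 3: idx = 3, result = 2
After iteration 4: idx = 4, result = -2
After iteration 5: idx = 5, result = 3
After iteration 6: idx = 6, result = -3
After iteration 7: idx = 7, result = 4
After iteration 8: idx = 8, result = -4
After iteration 9: idx = 9, result = 5
Loop ends.

Final answer: 5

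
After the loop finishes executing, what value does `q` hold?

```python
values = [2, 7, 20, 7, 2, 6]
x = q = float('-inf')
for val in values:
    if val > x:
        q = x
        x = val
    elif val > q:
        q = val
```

Let's trace through this code step by step.

Initialize: values = [2, 7, 20, 7, 2, 6]
Initialize: x = -inf
Initialize: q = -inf
Entering loop: for val in values:
After iteration 1: val = 2, x = 2, q = -inf
After iteration 2: val = 7, x = 7, q = 2
After iteration 3: val = 20, x = 20, q = 7
After iteration 4: val = 7, x = 20, q = 7
After iteration 5: val = 2, x = 20, q = 7
After iteration 6: val = 6, x = 20, q = 7
Loop ends.

Final answer: 7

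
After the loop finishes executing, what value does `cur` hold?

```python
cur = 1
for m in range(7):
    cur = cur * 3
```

Let's trace through this code step by step.

Initialize: cur = 1
Entering loop: for m in range(7):
After iteration 1: m = 0, cur = 3
After iteration 2: m = 1, cur = 9
After iteration 3: m = 2, cur = 27
After iteration 4: m = 3, cur = 81
After iteration 5: m = 4, cur = 243
After iteration 6: m = 5, cur = 729
After iteration 7: m = 6, cur = 2187
Loop ends.

Final answer: 2187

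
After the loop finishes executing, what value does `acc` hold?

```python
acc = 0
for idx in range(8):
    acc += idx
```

Let's trace through this code step by step.

Initialize: acc = 0
Entering loop: for idx in range(8):
After iteration 1: idx = 0, acc = 0
After iteration 2: idx = 1, acc = 1
After iteration 3: idx = 2, acc = 3
After iteration 4: idx = 3, acc = 6
After iteration 5: idx = 4, acc = 10
After iteration 6: idx = 5, acc = 15
After iteration 7: idx = 6, acc = 21
After iteration 8: idx = 7, acc = 28
Loop ends.

Final answer: 28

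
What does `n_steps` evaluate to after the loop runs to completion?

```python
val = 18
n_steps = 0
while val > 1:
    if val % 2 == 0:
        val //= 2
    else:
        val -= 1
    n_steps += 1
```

Let's trace through this code step by step.

Initialize: val = 18
Initialize: n_steps = 0
Entering loop: while val > 1:
After iteration 1: val = 9, n_steps = 1
After iteration 2: val = 8, n_steps = 2
After iteration 3: val = 4, n_steps = 3
After iteration 4: val = 2, n_steps = 4
After iteration 5: val = 1, n_steps = 5
Loop ends.

Final answer: 5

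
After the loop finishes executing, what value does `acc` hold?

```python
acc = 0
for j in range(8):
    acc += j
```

Let's trace through this code step by step.

Initialize: acc = 0
Entering loop: for j in range(8):
After iteration 1: j = 0, acc = 0
After iteration 2: j = 1, acc = 1
After iteration 3: j = 2, acc = 3
After iteration 4: j = 3, acc = 6
After iteration 5: j = 4, acc = 10
After iteration 6: j = 5, acc = 15
After iteration 7: j = 6, acc = 21
After iteration 8: j = 7, acc = 28
Loop ends.

Final answer: 28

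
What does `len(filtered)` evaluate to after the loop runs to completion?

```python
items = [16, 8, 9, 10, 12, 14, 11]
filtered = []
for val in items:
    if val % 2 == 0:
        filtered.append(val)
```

Let's trace through this code step by step.

Initialize: items = [16, 8, 9, 10, 12, 14, 11]
Initialize: filtered = []
Entering loop: for val in items:
After iteration 1: val = 16, filtered = [16]
After iteration 2: val = 8, filtered = [16, 8]
After iteration 3: val = 9, filtered = [16, 8]
After iteration 4: val = 10, filtered = [16, 8, 10]
After iteration 5: val = 12, filtered = [16, 8, 10, 12]
After iteration 6: val = 14, filtered = [16, 8, 10, 12, 14]
After iteration 7: val = 11, filtered = [16, 8, 10, 12, 14]
Loop ends.
len(filtered) = 5

Final answer: 5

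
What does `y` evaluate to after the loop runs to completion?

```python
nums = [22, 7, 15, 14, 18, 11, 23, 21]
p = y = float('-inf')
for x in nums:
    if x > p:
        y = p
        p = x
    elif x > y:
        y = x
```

Let's trace through this code step by step.

Initialize: nums = [22, 7, 15, 14, 18, 11, 23, 21]
Initialize: p = -inf
Initialize: y = -inf
Entering loop: for x in nums:
After iteration 1: x = 22, p = 22, y = -inf
After iteration 2: x = 7, p = 22, y = 7
After iteration 3: x = 15, p = 22, y = 15
After iteration 4: x = 14, p = 22, y = 15
After iteration 5: x = 18, p = 22, y = 18
After iteration 6: x = 11, p = 22, y = 18
After iteration 7: x = 23, p = 23, y = 22
After iteration 8: x = 21, p = 23, y = 22
Loop ends.

Final answer: 22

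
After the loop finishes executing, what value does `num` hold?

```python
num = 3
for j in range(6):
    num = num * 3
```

Let's trace through this code step by step.

Initialize: num = 3
Entering loop: for j in range(6):
After iteration 1: j = 0, num = 9
After iteration 2: j = 1, num = 27
After iteration 3: j = 2, num = 81
After iteration 4: j = 3, num = 243
After iteration 5: j = 4, num = 729
After iteration 6: j = 5, num = 2187
Loop ends.

Final answer: 2187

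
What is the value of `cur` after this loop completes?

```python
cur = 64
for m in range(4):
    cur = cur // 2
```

Let's trace through this code step by step.

Initialize: cur = 64
Entering loop: for m in range(4):
After iteration 1: m = 0, cur = 32
After iteration 2: m = 1, cur = 16
After iteration 3: m = 2, cur = 8
After iteration 4: m = 3, cur = 4
Loop ends.

Final answer: 4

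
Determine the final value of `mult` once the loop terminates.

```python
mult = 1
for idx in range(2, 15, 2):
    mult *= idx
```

Let's trace through this code step by step.

Initialize: mult = 1
Entering loop: for idx in range(2, 15, 2):
After iteration 1: idx = 2, mult = 2
After iteration 2: idx = 4, mult = 8
After iteration 3: idx = 6, mult = 48
After iteration 4: idx = 8, mult = 384
After iteration 5: idx = 10, mult = 3840
After iteration 6: idx = 12, mult = 46080
After iteration 7: idx = 14, mult = 645120
Loop ends.

Final answer: 645120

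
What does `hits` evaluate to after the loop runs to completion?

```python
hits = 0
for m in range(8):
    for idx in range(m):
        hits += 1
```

Let's trace through this code step by step.

Initialize: hits = 0
Entering loop: for m in range(8):
After iteration 1: m = 0, hits = 0
After iteration 2: m = 1, hits = 1, idx = 0
After iteration 3: m = 2, hits = 3, idx = 1
After iteration 4: m = 3, hits = 6, idx = 2
After iteration 5: m = 4, hits = 10, idx = 3
After iteration 6: m = 5, hits = 15, idx = 4
After iteration 7: m = 6, hits = 21, idx = 5
After iteration 8: m = 7, hits = 28, idx = 6
Loop ends.

Final answer: 28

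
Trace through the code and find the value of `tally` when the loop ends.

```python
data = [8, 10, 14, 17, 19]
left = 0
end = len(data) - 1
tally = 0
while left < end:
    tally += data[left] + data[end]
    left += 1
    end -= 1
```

Let's trace through this code step by step.

Initialize: data = [8, 10, 14, 17, 19]
Initialize: left = 0
Initialize: end = 4
Initialize: tally = 0
Entering loop: while left < end:
After iteration 1: left = 1, end = 3, tally = 27
After iteration 2: left = 2, end = 2, tally = 54
Loop ends.

Final answer: 54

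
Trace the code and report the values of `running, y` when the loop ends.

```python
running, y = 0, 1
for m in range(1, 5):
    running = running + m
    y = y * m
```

Let's trace through this code step by step.

Initialize: running = 0
Initialize: y = 1
Entering loop: for m in range(1, 5):
After iteration 1: m = 1, running = 1, y = 1
After iteration 2: m = 2, running = 3, y = 2
After iteration 3: m = 3, running = 6, y = 6
After iteration 4: m = 4, running = 10, y = 24
Loop ends.

Final answer: 10, 24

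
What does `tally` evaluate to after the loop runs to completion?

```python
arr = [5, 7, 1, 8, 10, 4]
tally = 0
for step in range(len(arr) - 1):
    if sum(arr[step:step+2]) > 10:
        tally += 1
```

Let's trace through this code step by step.

Initialize: arr = [5, 7, 1, 8, 10, 4]
Initialize: tally = 0
Entering loop: for step in range(len(arr) - 1):
After iteration 1: step = 0, tally = 1
After iteration 2: step = 1, tally = 1
After iteration 3: step = 2, tally = 1
After iteration 4: step = 3, tally = 2
After iteration 5: step = 4, tally = 3
Loop ends.

Final answer: 3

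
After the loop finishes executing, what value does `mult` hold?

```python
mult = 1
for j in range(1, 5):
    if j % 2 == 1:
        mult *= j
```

Let's trace through this code step by step.

Initialize: mult = 1
Entering loop: for j in range(1, 5):
After iteration 1: j = 1, mult = 1
After iteration 2: j = 2, mult = 1
After iteration 3: j = 3, mult = 3
After iteration 4: j = 4, mult = 3
Loop ends.

Final answer: 3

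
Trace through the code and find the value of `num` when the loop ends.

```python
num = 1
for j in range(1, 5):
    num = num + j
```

Let's trace through this code step by step.

Initialize: num = 1
Entering loop: for j in range(1, 5):
After iteration 1: j = 1, num = 2
After iteration 2: j = 2, num = 4
After iteration 3: j = 3, num = 7
After iteration 4: j = 4, num = 11
Loop ends.

Final answer: 11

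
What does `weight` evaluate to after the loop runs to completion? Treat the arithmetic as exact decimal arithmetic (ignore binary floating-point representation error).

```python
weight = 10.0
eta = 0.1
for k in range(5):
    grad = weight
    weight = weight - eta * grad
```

Let's trace through this code step by step.

Initialize: weight = 10.0
Initialize: eta = 0.1
Entering loop: for k in range(5):
After iteration 1: k = 0, weight = 9.0, grad = 10.0
After iteration 2: k = 1, weight = 8.1, grad = 9.0
After iteration 3: k = 2, weight = 7.29, grad = 8.1
After iteration 4: k = 3, weight = 6.561, grad = 7.29
After iteration 5: k = 4, weight = 5.9049, grad = 6.561
Loop ends.

Final answer: 5.9049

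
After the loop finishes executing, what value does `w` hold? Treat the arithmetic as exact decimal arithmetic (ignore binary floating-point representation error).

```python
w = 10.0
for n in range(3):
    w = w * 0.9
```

Let's trace through this code step by step.

Initialize: w = 10.0
Entering loop: for n in range(3):
After iteration 1: n = 0, w = 9.0
After iteration 2: n = 1, w = 8.1
After iteration 3: n = 2, w = 7.29
Loop ends.

Final answer: 7.29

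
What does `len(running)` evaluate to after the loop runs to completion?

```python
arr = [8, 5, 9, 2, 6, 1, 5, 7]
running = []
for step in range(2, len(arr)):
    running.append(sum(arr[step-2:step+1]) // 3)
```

Let's trace through this code step by step.

Initialize: arr = [8, 5, 9, 2, 6, 1, 5, 7]
Initialize: running = []
Entering loop: for step in range(2, len(arr)):
After iteration 1: step = 2, running = [7]
After iteration 2: step = 3, running = [7, 5]
After iteration 3: step = 4, running = [7, 5, 5]
After iteration 4: step = 5, running = [7, 5, 5, 3]
After iteration 5: step = 6, running = [7, 5, 5, 3, 4]
After iteration 6: step = 7, running = [7, 5, 5, 3, 4, 4]
Loop ends.
len(running) = 6

Final answer: 6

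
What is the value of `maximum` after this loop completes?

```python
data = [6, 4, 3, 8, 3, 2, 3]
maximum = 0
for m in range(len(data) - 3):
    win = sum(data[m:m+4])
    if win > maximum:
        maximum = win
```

Let's trace through this code step by step.

Initialize: data = [6, 4, 3, 8, 3, 2, 3]
Initialize: maximum = 0
Entering loop: for m in range(len(data) - 3):
After iteration 1: m = 0, maximum = 21, win = 21
After iteration 2: m = 1, maximum = 21, win = 18
After iteration 3: m = 2, maximum = 21, win = 16
After iteration 4: m = 3, maximum = 21, win = 16
Loop ends.

Final answer: 21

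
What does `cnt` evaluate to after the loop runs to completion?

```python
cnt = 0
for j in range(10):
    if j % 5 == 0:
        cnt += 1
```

Let's trace through this code step by step.

Initialize: cnt = 0
Entering loop: for j in range(10):
After iteration 1: j = 0, cnt = 1
After iteration 2: j = 1, cnt = 1
After iteration 3: j = 2, cnt = 1
After iteration 4: j = 3, cnt = 1
After iteration 5: j = 4, cnt = 1
After iteration 6: j = 5, cnt = 2
After iteration 7: j = 6, cnt = 2
After iteration 8: j = 7, cnt = 2
After iteration 9: j = 8, cnt = 2
After iteration 10: j = 9, cnt = 2
Loop ends.

Final answer: 2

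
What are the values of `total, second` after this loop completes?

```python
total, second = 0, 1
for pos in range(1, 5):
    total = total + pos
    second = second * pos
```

Let's trace through this code step by step.

Initialize: total = 0
Initialize: second = 1
Entering loop: for pos in range(1, 5):
After iteration 1: pos = 1, total = 1, second = 1
After iteration 2: pos = 2, total = 3, second = 2
After iteration 3: pos = 3, total = 6, second = 6
After iteration 4: pos = 4, total = 10, second = 24
Loop ends.

Final answer: 10, 24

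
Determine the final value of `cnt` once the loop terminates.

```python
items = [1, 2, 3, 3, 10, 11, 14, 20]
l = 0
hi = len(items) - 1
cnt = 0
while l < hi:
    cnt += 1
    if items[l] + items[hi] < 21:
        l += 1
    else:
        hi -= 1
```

Let's trace through this code step by step.

Initialize: items = [1, 2, 3, 3, 10, 11, 14, 20]
Initialize: l = 0
Initialize: hi = 7
Initialize: cnt = 0
Entering loop: while l < hi:
After iteration 1: l = 0, hi = 6, cnt = 1
After iteration 2: l = 1, hi = 6, cnt = 2
After iteration 3: l = 2, hi = 6, cnt = 3
After iteration 4: l = 3, hi = 6, cnt = 4
After iteration 5: l = 4, hi = 6, cnt = 5
After iteration 6: l = 4, hi = 5, cnt = 6
After iteration 7: l = 4, hi = 4, cnt = 7
Loop ends.

Final answer: 7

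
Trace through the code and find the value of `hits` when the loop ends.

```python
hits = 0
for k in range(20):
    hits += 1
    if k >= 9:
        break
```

Let's trace through this code step by step.

Initialize: hits = 0
Entering loop: for k in range(20):
After iteration 1: k = 0, hits = 1
After iteration 2: k = 1, hits = 2
After iteration 3: k = 2, hits = 3
After iteration 4: k = 3, hits = 4
After iteration 5: k = 4, hits = 5
After iteration 6: k = 5, hits = 6
After iteration 7: k = 6, hits = 7
After iteration 8: k = 7, hits = 8
After iteration 9: k = 8, hits = 9
After iteration 10: k = 9, hits = 10
Loop ends.

Final answer: 10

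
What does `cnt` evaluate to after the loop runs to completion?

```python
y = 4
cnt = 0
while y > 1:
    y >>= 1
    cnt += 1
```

Let's trace through this code step by step.

Initialize: y = 4
Initialize: cnt = 0
Entering loop: while y > 1:
After iteration 1: y = 2, cnt = 1
After iteration 2: y = 1, cnt = 2
Loop ends.

Final answer: 2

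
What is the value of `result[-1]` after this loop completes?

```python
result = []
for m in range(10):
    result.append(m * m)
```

Let's trace through this code step by step.

Initialize: result = []
Entering loop: for m in range(10):
After iteration 1: m = 0, result = [0]
After iteration 2: m = 1, result = [0, 1]
After iteration 3: m = 2, result = [0, 1, 4]
After iteration 4: m = 3, result = [0, 1, 4, 9]
After iteration 5: m = 4, result = [0, 1, 4, 9, 16]
After iteration 6: m = 5, result = [0, 1, 4, 9, 16, 25]
After iteration 7: m = 6, result = [0, 1, 4, 9, 16, 25, 36]
After iteration 8: m = 7, result = [0, 1, 4, 9, 16, 25, 36, 49]
After iteration 9: m = 8, result = [0, 1, 4, 9, 16, 25, 36, 49, 64]
After iteration 10: m = 9, result = [0, 1, 4, 9, 16, 25, 36, 49, 64, 81]
Loop ends.
result[-1] = 81

Final answer: 81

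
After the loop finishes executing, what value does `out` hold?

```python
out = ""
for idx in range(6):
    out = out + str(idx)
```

Let's trace through this code step by step.

Initialize: out = ''
Entering loop: for idx in range(6):
After iteration 1: idx = 0, out = '0'
After iteration 2: idx = 1, out = '01'
After iteration 3: idx = 2, out = '012'
After iteration 4: idx = 3, out = '0123'
After iteration 5: idx = 4, out = '01234'
After iteration 6: idx = 5, out = '012345'
Loop ends.

Final answer: '012345'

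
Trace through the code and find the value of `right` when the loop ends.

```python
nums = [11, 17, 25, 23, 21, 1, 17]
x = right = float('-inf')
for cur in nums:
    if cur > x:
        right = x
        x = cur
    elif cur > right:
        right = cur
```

Let's trace through this code step by step.

Initialize: nums = [11, 17, 25, 23, 21, 1, 17]
Initialize: x = -inf
Initialize: right = -inf
Entering loop: for cur in nums:
After iteration 1: cur = 11, x = 11, right = -inf
After iteration 2: cur = 17, x = 17, right = 11
After iteration 3: cur = 25, x = 25, right = 17
After iteration 4: cur = 23, x = 25, right = 23
After iteration 5: cur = 21, x = 25, right = 23
After iteration 6: cur = 1, x = 25, right = 23
After iteration 7: cur = 17, x = 25, right = 23
Loop ends.

Final answer: 23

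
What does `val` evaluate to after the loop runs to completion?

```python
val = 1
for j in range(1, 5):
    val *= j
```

Let's trace through this code step by step.

Initialize: val = 1
Entering loop: for j in range(1, 5):
After iteration 1: j = 1, val = 1
After iteration 2: j = 2, val = 2
After iteration 3: j = 3, val = 6
After iteration 4: j = 4, val = 24
Loop ends.

Final answer: 24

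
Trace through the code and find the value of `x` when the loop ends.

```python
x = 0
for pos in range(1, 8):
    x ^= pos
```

Let's trace through this code step by step.

Initialize: x = 0
Entering loop: for pos in range(1, 8):
After iteration 1: pos = 1, x = 1
After iteration 2: pos = 2, x = 3
After iteration 3: pos = 3, x = 0
After iteration 4: pos = 4, x = 4
After iteration 5: pos = 5, x = 1
After iteration 6: pos = 6, x = 7
After iteration 7: pos = 7, x = 0
Loop ends.

Final answer: 0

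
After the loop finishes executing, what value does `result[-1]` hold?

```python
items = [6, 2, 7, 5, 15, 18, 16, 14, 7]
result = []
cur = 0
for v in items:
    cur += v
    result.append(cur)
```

Let's trace through this code step by step.

Initialize: items = [6, 2, 7, 5, 15, 18, 16, 14, 7]
Initialize: result = []
Initialize: cur = 0
Entering loop: for v in items:
After iteration 1: v = 6, result = [6], cur = 6
After iteration 2: v = 2, result = [6, 8], cur = 8
After iteration 3: v = 7, result = [6, 8, 15], cur = 15
After iteration 4: v = 5, result = [6, 8, 15, 20], cur = 20
After iteration 5: v = 15, result = [6, 8, 15, 20, 35], cur = 35
After iteration 6: v = 18, result = [6, 8, 15, 20, 35, 53], cur = 53
After iteration 7: v = 16, result = [6, 8, 15, 20, 35, 53, 69], cur = 69
After iteration 8: v = 14, result = [6, 8, 15, 20, 35, 53, 69, 83], cur = 83
After iteration 9: v = 7, result = [6, 8, 15, 20, 35, 53, 69, 83, 90], cur = 90
Loop ends.
result[-1] = 90

Final answer: 90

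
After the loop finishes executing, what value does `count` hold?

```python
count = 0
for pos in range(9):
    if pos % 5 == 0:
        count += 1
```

Let's trace through this code step by step.

Initialize: count = 0
Entering loop: for pos in range(9):
After iteration 1: pos = 0, count = 1
After iteration 2: pos = 1, count = 1
After iteration 3: pos = 2, count = 1
After iteration 4: pos = 3, count = 1
After iteration 5: pos = 4, count = 1
After iteration 6: pos = 5, count = 2
After iteration 7: pos = 6, count = 2
After iteration 8: pos = 7, count = 2
After iteration 9: pos = 8, count = 2
Loop ends.

Final answer: 2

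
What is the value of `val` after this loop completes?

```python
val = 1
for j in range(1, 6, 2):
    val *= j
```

Let's trace through this code step by step.

Initialize: val = 1
Entering loop: for j in range(1, 6, 2):
After iteration 1: j = 1, val = 1
After iteration 2: j = 3, val = 3
After iteration 3: j = 5, val = 15
Loop ends.

Final answer: 15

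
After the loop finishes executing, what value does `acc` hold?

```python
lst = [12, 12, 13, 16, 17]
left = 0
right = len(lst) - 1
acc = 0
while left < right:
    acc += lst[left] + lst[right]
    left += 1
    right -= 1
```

Let's trace through this code step by step.

Initialize: lst = [12, 12, 13, 16, 17]
Initialize: left = 0
Initialize: right = 4
Initialize: acc = 0
Entering loop: while left < right:
After iteration 1: left = 1, right = 3, acc = 29
After iteration 2: left = 2, right = 2, acc = 57
Loop ends.

Final answer: 57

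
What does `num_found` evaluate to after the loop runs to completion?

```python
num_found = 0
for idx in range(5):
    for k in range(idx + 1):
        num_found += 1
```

Let's trace through this code step by step.

Initialize: num_found = 0
Entering loop: for idx in range(5):
After iteration 1: idx = 0, num_found = 1, k = 0
After iteration 2: idx = 1, num_found = 3, k = 1
After iteration 3: idx = 2, num_found = 6, k = 2
After iteration 4: idx = 3, num_found = 10, k = 3
After iteration 5: idx = 4, num_found = 15, k = 4
Loop ends.

Final answer: 15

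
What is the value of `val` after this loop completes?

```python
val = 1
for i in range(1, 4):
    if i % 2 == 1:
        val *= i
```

Let's trace through this code step by step.

Initialize: val = 1
Entering loop: for i in range(1, 4):
After iteration 1: i = 1, val = 1
After iteration 2: i = 2, val = 1
After iteration 3: i = 3, val = 3
Loop ends.

Final answer: 3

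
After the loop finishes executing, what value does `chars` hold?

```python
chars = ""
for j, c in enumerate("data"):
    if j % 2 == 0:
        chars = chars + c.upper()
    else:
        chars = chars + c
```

Let's trace through this code step by step.

Initialize: chars = ''
Entering loop: for j, c in enumerate("data"):
After iteration 1: j = 0, c = 'd', chars = 'D'
After iteration 2: j = 1, c = 'a', chars = 'Da'
After iteration 3: j = 2, c = 't', chars = 'DaT'
After iteration 4: j = 3, c = 'a', chars = 'DaTa'
Loop ends.

Final answer: 'DaTa'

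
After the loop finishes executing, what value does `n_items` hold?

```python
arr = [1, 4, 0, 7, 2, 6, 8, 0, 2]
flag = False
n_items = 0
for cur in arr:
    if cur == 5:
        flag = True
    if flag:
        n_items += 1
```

Let's trace through this code step by step.

Initialize: arr = [1, 4, 0, 7, 2, 6, 8, 0, 2]
Initialize: flag = False
Initialize: n_items = 0
Entering loop: for cur in arr:
After iteration 1: cur = 1, n_items = 0
After iteration 2: cur = 4, n_items = 0
After iteration 3: cur = 0, n_items = 0
After iteration 4: cur = 7, n_items = 0
After iteration 5: cur = 2, n_items = 0
After iteration 6: cur = 6, n_items = 0
After iteration 7: cur = 8, n_items = 0
After iteration 8: cur = 0, n_items = 0
After iteration 9: cur = 2, n_items = 0
Loop ends.

Final answer: 0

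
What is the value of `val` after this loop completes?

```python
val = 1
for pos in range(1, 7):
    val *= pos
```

Let's trace through this code step by step.

Initialize: val = 1
Entering loop: for pos in range(1, 7):
After iteration 1: pos = 1, val = 1
After iteration 2: pos = 2, val = 2
After iteration 3: pos = 3, val = 6
After iteration 4: pos = 4, val = 24
After iteration 5: pos = 5, val = 120
After iteration 6: pos = 6, val = 720
Loop ends.

Final answer: 720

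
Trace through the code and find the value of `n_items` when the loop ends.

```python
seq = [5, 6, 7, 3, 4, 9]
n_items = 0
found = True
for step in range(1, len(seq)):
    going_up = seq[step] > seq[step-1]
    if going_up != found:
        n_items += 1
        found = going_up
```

Let's trace through this code step by step.

Initialize: seq = [5, 6, 7, 3, 4, 9]
Initialize: n_items = 0
Initialize: found = True
Entering loop: for step in range(1, len(seq)):
After iteration 1: step = 1, n_items = 0, found = True, going_up = True
After iteration 2: step = 2, n_items = 0, found = True, going_up = True
After iteration 3: step = 3, n_items = 1, found = False, going_up = False
After iteration 4: step = 4, n_items = 2, found = True, going_up = True
After iteration 5: step = 5, n_items = 2, found = True, going_up = True
Loop ends.

Final answer: 2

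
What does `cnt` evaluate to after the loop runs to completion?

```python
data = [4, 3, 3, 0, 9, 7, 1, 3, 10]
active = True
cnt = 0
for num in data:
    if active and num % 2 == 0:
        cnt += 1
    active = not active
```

Let's trace through this code step by step.

Initialize: data = [4, 3, 3, 0, 9, 7, 1, 3, 10]
Initialize: active = True
Initialize: cnt = 0
Entering loop: for num in data:
After iteration 1: num = 4, active = False, cnt = 1
After iteration 2: num = 3, active = True, cnt = 1
After iteration 3: num = 3, active = False, cnt = 1
After iteration 4: num = 0, active = True, cnt = 1
After iteration 5: num = 9, active = False, cnt = 1
After iteration 6: num = 7, active = True, cnt = 1
After iteration 7: num = 1, active = False, cnt = 1
After iteration 8: num = 3, active = True, cnt = 1
After iteration 9: num = 10, active = False, cnt = 2
Loop ends.

Final answer: 2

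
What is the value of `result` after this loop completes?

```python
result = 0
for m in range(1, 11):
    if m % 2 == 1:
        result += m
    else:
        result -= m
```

Let's trace through this code step by step.

Initialize: result = 0
Entering loop: for m in range(1, 11):
After iteration 1: m = 1, result = 1
After iteration 2: m = 2, result = -1
After iteration 3: m = 3, result = 2
After iteration 4: m = 4, result = -2
After iteration 5: m = 5, result = 3
After iteration 6: m = 6, result = -3
After iteration 7: m = 7, result = 4
After iteration 8: m = 8, result = -4
After iteration 9: m = 9, result = 5
After iteration 10: m = 10, result = -5
Loop ends.

Final answer: -5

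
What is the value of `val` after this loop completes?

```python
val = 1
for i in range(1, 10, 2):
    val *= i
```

Let's trace through this code step by step.

Initialize: val = 1
Entering loop: for i in range(1, 10, 2):
After iteration 1: i = 1, val = 1
After iteration 2: i = 3, val = 3
After iteration 3: i = 5, val = 15
After iteration 4: i = 7, val = 105
After iteration 5: i = 9, val = 945
Loop ends.

Final answer: 945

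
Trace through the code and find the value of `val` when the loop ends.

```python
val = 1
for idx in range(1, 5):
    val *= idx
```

Let's trace through this code step by step.

Initialize: val = 1
Entering loop: for idx in range(1, 5):
After iteration 1: idx = 1, val = 1
After iteration 2: idx = 2, val = 2
After iteration 3: idx = 3, val = 6
After iteration 4: idx = 4, val = 24
Loop ends.

Final answer: 24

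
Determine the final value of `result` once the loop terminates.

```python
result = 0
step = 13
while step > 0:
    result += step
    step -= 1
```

Let's trace through this code step by step.

Initialize: result = 0
Initialize: step = 13
Entering loop: while step > 0:
After iteration 1: result = 13, step = 12
After iteration 2: result = 25, step = 11
After iteration 3: result = 36, step = 10
After iteration 4: result = 46, step = 9
After iteration 5: result = 55, step = 8
After iteration 6: result = 63, step = 7
After iteration 7: result = 70, step = 6
After iteration 8: result = 76, step = 5
After iteration 9: result = 81, step = 4
After iteration 10: result = 85, step = 3
After iteration 11: result = 88, step = 2
After iteration 12: result = 90, step = 1
After iteration 13: result = 91, step = 0
Loop ends.

Final answer: 91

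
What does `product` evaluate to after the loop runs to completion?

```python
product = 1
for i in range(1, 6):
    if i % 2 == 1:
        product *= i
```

Let's trace through this code step by step.

Initialize: product = 1
Entering loop: for i in range(1, 6):
After iteration 1: i = 1, product = 1
After iteration 2: i = 2, product = 1
After iteration 3: i = 3, product = 3
After iteration 4: i = 4, product = 3
After iteration 5: i = 5, product = 15
Loop ends.

Final answer: 15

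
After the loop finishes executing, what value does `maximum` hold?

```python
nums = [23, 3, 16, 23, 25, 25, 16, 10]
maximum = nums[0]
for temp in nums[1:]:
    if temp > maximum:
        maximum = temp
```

Let's trace through this code step by step.

Initialize: nums = [23, 3, 16, 23, 25, 25, 16, 10]
Initialize: maximum = 23
Entering loop: for temp in nums[1:]:
After iteration 1: temp = 3, maximum = 23
After iteration 2: temp = 16, maximum = 23
After iteration 3: temp = 23, maximum = 23
After iteration 4: temp = 25, maximum = 25
After iteration 5: temp = 25, maximum = 25
After iteration 6: temp = 16, maximum = 25
After iteration 7: temp = 10, maximum = 25
Loop ends.

Final answer: 25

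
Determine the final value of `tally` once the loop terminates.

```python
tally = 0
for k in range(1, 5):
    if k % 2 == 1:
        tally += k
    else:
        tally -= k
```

Let's trace through this code step by step.

Initialize: tally = 0
Entering loop: for k in range(1, 5):
After iteration 1: k = 1, tally = 1
After iteration 2: k = 2, tally = -1
After iteration 3: k = 3, tally = 2
After iteration 4: k = 4, tally = -2
Loop ends.

Final answer: -2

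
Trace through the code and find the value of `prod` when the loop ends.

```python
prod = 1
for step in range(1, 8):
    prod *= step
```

Let's trace through this code step by step.

Initialize: prod = 1
Entering loop: for step in range(1, 8):
After iteration 1: step = 1, prod = 1
After iteration 2: step = 2, prod = 2
After iteration 3: step = 3, prod = 6
After iteration 4: step = 4, prod = 24
After iteration 5: step = 5, prod = 120
After iteration 6: step = 6, prod = 720
After iteration 7: step = 7, prod = 5040
Loop ends.

Final answer: 5040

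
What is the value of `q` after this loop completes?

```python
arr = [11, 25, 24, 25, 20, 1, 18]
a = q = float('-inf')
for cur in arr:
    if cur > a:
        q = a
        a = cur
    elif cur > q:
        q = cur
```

Let's trace through this code step by step.

Initialize: arr = [11, 25, 24, 25, 20, 1, 18]
Initialize: a = -inf
Initialize: q = -inf
Entering loop: for cur in arr:
After iteration 1: cur = 11, a = 11, q = -inf
After iteration 2: cur = 25, a = 25, q = 11
After iteration 3: cur = 24, a = 25, q = 24
After iteration 4: cur = 25, a = 25, q = 25
After iteration 5: cur = 20, a = 25, q = 25
After iteration 6: cur = 1, a = 25, q = 25
After iteration 7: cur = 18, a = 25, q = 25
Loop ends.

Final answer: 25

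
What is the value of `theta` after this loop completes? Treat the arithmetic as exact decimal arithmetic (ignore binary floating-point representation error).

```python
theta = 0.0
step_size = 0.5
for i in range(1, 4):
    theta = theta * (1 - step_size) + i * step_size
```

Let's trace through this code step by step.

Initialize: theta = 0.0
Initialize: step_size = 0.5
Entering loop: for i in range(1, 4):
After iteration 1: i = 1, theta = 0.5
After iteration 2: i = 2, theta = 1.25
After iteration 3: i = 3, theta = 2.125
Loop ends.

Final answer: 2.125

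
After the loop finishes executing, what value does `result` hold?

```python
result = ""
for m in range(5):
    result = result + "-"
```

Let's trace through this code step by step.

Initialize: result = ''
Entering loop: for m in range(5):
After iteration 1: m = 0, result = '-'
After iteration 2: m = 1, result = '--'
After iteration 3: m = 2, result = '---'
After iteration 4: m = 3, result = '----'
After iteration 5: m = 4, result = '-----'
Loop ends.

Final answer: '-----'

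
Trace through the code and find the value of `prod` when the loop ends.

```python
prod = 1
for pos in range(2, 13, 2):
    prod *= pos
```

Let's trace through this code step by step.

Initialize: prod = 1
Entering loop: for pos in range(2, 13, 2):
After iteration 1: pos = 2, prod = 2
After iteration 2: pos = 4, prod = 8
After iteration 3: pos = 6, prod = 48
After iteration 4: pos = 8, prod = 384
After iteration 5: pos = 10, prod = 3840
After iteration 6: pos = 12, prod = 46080
Loop ends.

Final answer: 46080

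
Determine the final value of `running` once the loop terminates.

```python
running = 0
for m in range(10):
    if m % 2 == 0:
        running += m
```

Let's trace through this code step by step.

Initialize: running = 0
Entering loop: for m in range(10):
After iteration 1: m = 0, running = 0
After iteration 2: m = 1, running = 0
After iteration 3: m = 2, running = 2
After iteration 4: m = 3, running = 2
After iteration 5: m = 4, running = 6
After iteration 6: m = 5, running = 6
After iteration 7: m = 6, running = 12
After iteration 8: m = 7, running = 12
After iteration 9: m = 8, running = 20
After iteration 10: m = 9, running = 20
Loop ends.

Final answer: 20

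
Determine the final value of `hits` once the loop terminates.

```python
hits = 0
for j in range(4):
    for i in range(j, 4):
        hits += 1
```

Let's trace through this code step by step.

Initialize: hits = 0
Entering loop: for j in range(4):
After iteration 1: j = 0, hits = 4
After iteration 2: j = 1, hits = 7
After iteration 3: j = 2, hits = 9
After iteration 4: j = 3, hits = 10
Loop ends.

Final answer: 10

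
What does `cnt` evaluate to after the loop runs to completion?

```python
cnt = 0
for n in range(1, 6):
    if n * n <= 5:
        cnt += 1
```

Let's trace through this code step by step.

Initialize: cnt = 0
Entering loop: for n in range(1, 6):
After iteration 1: n = 1, cnt = 1
After iteration 2: n = 2, cnt = 2
After iteration 3: n = 3, cnt = 2
After iteration 4: n = 4, cnt = 2
After iteration 5: n = 5, cnt = 2
Loop ends.

Final answer: 2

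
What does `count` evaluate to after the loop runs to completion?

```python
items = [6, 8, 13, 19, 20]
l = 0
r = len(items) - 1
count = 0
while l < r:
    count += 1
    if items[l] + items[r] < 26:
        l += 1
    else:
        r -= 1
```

Let's trace through this code step by step.

Initialize: items = [6, 8, 13, 19, 20]
Initialize: l = 0
Initialize: r = 4
Initialize: count = 0
Entering loop: while l < r:
After iteration 1: l = 0, r = 3, count = 1
After iteration 2: l = 1, r = 3, count = 2
After iteration 3: l = 1, r = 2, count = 3
After iteration 4: l = 2, r = 2, count = 4
Loop ends.

Final answer: 4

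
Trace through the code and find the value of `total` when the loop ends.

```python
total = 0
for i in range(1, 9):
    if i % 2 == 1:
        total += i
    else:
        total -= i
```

Let's trace through this code step by step.

Initialize: total = 0
Entering loop: for i in range(1, 9):
After iteration 1: i = 1, total = 1
After iteration 2: i = 2, total = -1
After iteration 3: i = 3, total = 2
After iteration 4: i = 4, total = -2
After iteration 5: i = 5, total = 3
After iteration 6: i = 6, total = -3
After iteration 7: i = 7, total = 4
After iteration 8: i = 8, total = -4
Loop ends.

Final answer: -4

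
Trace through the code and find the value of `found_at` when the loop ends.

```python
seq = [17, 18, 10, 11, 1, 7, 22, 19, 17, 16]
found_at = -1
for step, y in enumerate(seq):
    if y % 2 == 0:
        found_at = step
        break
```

Let's trace through this code step by step.

Initialize: seq = [17, 18, 10, 11, 1, 7, 22, 19, 17, 16]
Initialize: found_at = -1
Entering loop: for step, y in enumerate(seq):
After iteration 1: step = 0, y = 17, found_at = -1
After iteration 2: step = 1, y = 18, found_at = 1
Loop ends.

Final answer: 1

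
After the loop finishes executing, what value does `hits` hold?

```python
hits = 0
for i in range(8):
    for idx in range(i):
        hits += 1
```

Let's trace through this code step by step.

Initialize: hits = 0
Entering loop: for i in range(8):
After iteration 1: i = 0, hits = 0
After iteration 2: i = 1, hits = 1, idx = 0
After iteration 3: i = 2, hits = 3, idx = 1
After iteration 4: i = 3, hits = 6, idx = 2
After iteration 5: i = 4, hits = 10, idx = 3
After iteration 6: i = 5, hits = 15, idx = 4
After iteration 7: i = 6, hits = 21, idx = 5
After iteration 8: i = 7, hits = 28, idx = 6
Loop ends.

Final answer: 28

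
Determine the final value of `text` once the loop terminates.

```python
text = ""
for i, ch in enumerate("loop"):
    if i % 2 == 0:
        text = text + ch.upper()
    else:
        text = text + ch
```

Let's trace through this code step by step.

Initialize: text = ''
Entering loop: for i, ch in enumerate("loop"):
After iteration 1: i = 0, ch = 'l', text = 'L'
After iteration 2: i = 1, ch = 'o', text = 'Lo'
After iteration 3: i = 2, ch = 'o', text = 'LoO'
After iteration 4: i = 3, ch = 'p', text = 'LoOp'
Loop ends.

Final answer: 'LoOp'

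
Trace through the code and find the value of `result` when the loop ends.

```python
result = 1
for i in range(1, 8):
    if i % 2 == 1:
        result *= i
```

Let's trace through this code step by step.

Initialize: result = 1
Entering loop: for i in range(1, 8):
After iteration 1: i = 1, result = 1
After iteration 2: i = 2, result = 1
After iteration 3: i = 3, result = 3
After iteration 4: i = 4, result = 3
After iteration 5: i = 5, result = 15
After iteration 6: i = 6, result = 15
After iteration 7: i = 7, result = 105
Loop ends.

Final answer: 105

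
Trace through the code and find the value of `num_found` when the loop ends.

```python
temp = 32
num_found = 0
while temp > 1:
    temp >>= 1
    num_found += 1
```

Let's trace through this code step by step.

Initialize: temp = 32
Initialize: num_found = 0
Entering loop: while temp > 1:
After iteration 1: temp = 16, num_found = 1
After iteration 2: temp = 8, num_found = 2
After iteration 3: temp = 4, num_found = 3
After iteration 4: temp = 2, num_found = 4
After iteration 5: temp = 1, num_found = 5
Loop ends.

Final answer: 5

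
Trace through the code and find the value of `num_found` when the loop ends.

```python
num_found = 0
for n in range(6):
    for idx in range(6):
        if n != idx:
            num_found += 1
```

Let's trace through this code step by step.

Initialize: num_found = 0
Entering loop: for n in range(6):
After iteration 1: n = 0, num_found = 5
After iteration 2: n = 1, num_found = 10
After iteration 3: n = 2, num_found = 15
After iteration 4: n = 3, num_found = 20
After iteration 5: n = 4, num_found = 25
After iteration 6: n = 5, num_found = 30
Loop ends.

Final answer: 30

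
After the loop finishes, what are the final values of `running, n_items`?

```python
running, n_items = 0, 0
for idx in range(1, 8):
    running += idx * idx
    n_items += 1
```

Let's trace through this code step by step.

Initialize: running = 0
Initialize: n_items = 0
Entering loop: for idx in range(1, 8):
After iteration 1: idx = 1, running = 1, n_items = 1
After iteration 2: idx = 2, running = 5, n_items = 2
After iteration 3: idx = 3, running = 14, n_items = 3
After iteration 4: idx = 4, running = 30, n_items = 4
After iteration 5: idx = 5, running = 55, n_items = 5
After iteration 6: idx = 6, running = 91, n_items = 6
After iteration 7: idx = 7, running = 140, n_items = 7
Loop ends.

Final answer: 140, 7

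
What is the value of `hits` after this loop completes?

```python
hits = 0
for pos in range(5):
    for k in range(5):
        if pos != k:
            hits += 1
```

Let's trace through this code step by step.

Initialize: hits = 0
Entering loop: for pos in range(5):
After iteration 1: pos = 0, hits = 4
After iteration 2: pos = 1, hits = 8
After iteration 3: pos = 2, hits = 12
After iteration 4: pos = 3, hits = 16
After iteration 5: pos = 4, hits = 20
Loop ends.

Final answer: 20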